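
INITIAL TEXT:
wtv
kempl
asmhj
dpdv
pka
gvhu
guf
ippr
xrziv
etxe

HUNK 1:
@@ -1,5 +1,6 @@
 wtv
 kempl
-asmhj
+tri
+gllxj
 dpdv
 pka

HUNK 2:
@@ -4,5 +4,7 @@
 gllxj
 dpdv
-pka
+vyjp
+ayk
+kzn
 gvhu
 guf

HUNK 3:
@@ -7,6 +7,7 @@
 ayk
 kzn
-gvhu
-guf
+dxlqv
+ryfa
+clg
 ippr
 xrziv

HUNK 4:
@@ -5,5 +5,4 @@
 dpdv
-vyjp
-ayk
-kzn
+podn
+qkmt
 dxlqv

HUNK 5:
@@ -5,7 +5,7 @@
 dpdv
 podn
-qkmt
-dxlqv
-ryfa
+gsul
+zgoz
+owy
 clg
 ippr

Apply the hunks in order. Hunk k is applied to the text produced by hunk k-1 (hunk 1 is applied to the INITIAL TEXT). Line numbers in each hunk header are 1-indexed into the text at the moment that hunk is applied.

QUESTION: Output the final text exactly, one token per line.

Hunk 1: at line 1 remove [asmhj] add [tri,gllxj] -> 11 lines: wtv kempl tri gllxj dpdv pka gvhu guf ippr xrziv etxe
Hunk 2: at line 4 remove [pka] add [vyjp,ayk,kzn] -> 13 lines: wtv kempl tri gllxj dpdv vyjp ayk kzn gvhu guf ippr xrziv etxe
Hunk 3: at line 7 remove [gvhu,guf] add [dxlqv,ryfa,clg] -> 14 lines: wtv kempl tri gllxj dpdv vyjp ayk kzn dxlqv ryfa clg ippr xrziv etxe
Hunk 4: at line 5 remove [vyjp,ayk,kzn] add [podn,qkmt] -> 13 lines: wtv kempl tri gllxj dpdv podn qkmt dxlqv ryfa clg ippr xrziv etxe
Hunk 5: at line 5 remove [qkmt,dxlqv,ryfa] add [gsul,zgoz,owy] -> 13 lines: wtv kempl tri gllxj dpdv podn gsul zgoz owy clg ippr xrziv etxe

Answer: wtv
kempl
tri
gllxj
dpdv
podn
gsul
zgoz
owy
clg
ippr
xrziv
etxe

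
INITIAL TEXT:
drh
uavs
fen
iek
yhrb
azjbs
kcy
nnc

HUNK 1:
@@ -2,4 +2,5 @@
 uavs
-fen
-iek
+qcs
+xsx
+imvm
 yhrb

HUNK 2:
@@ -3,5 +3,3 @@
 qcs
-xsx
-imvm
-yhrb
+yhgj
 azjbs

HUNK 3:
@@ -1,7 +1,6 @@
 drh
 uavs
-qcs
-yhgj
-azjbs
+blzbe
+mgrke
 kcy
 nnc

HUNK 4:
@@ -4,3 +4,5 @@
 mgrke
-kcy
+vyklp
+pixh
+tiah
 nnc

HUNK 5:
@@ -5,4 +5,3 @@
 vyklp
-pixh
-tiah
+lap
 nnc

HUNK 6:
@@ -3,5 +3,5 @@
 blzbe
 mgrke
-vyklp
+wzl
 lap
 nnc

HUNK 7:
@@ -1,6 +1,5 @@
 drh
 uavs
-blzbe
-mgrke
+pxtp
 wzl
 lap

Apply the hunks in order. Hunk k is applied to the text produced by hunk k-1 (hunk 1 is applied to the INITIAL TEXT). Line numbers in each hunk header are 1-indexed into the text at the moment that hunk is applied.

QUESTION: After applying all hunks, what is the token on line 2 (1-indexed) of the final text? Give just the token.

Hunk 1: at line 2 remove [fen,iek] add [qcs,xsx,imvm] -> 9 lines: drh uavs qcs xsx imvm yhrb azjbs kcy nnc
Hunk 2: at line 3 remove [xsx,imvm,yhrb] add [yhgj] -> 7 lines: drh uavs qcs yhgj azjbs kcy nnc
Hunk 3: at line 1 remove [qcs,yhgj,azjbs] add [blzbe,mgrke] -> 6 lines: drh uavs blzbe mgrke kcy nnc
Hunk 4: at line 4 remove [kcy] add [vyklp,pixh,tiah] -> 8 lines: drh uavs blzbe mgrke vyklp pixh tiah nnc
Hunk 5: at line 5 remove [pixh,tiah] add [lap] -> 7 lines: drh uavs blzbe mgrke vyklp lap nnc
Hunk 6: at line 3 remove [vyklp] add [wzl] -> 7 lines: drh uavs blzbe mgrke wzl lap nnc
Hunk 7: at line 1 remove [blzbe,mgrke] add [pxtp] -> 6 lines: drh uavs pxtp wzl lap nnc
Final line 2: uavs

Answer: uavs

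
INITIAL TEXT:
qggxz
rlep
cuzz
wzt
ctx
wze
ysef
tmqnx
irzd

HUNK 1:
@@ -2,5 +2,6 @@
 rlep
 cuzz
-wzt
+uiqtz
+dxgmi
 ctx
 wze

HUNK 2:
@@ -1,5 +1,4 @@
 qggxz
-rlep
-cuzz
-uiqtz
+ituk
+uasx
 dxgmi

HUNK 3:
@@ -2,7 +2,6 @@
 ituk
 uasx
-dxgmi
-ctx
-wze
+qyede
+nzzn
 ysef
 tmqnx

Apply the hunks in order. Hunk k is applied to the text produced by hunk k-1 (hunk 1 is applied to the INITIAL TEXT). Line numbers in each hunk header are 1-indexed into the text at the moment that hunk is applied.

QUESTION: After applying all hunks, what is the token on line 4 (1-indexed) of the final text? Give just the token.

Hunk 1: at line 2 remove [wzt] add [uiqtz,dxgmi] -> 10 lines: qggxz rlep cuzz uiqtz dxgmi ctx wze ysef tmqnx irzd
Hunk 2: at line 1 remove [rlep,cuzz,uiqtz] add [ituk,uasx] -> 9 lines: qggxz ituk uasx dxgmi ctx wze ysef tmqnx irzd
Hunk 3: at line 2 remove [dxgmi,ctx,wze] add [qyede,nzzn] -> 8 lines: qggxz ituk uasx qyede nzzn ysef tmqnx irzd
Final line 4: qyede

Answer: qyede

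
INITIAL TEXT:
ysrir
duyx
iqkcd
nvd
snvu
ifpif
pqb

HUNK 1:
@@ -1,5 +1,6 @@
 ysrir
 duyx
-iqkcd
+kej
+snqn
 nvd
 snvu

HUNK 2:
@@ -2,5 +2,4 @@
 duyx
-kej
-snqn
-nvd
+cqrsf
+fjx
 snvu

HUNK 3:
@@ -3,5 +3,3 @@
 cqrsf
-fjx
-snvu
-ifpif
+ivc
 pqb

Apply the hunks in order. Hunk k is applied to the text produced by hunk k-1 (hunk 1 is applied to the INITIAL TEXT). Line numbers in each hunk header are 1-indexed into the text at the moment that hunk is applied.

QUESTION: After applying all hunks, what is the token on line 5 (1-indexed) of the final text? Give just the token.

Answer: pqb

Derivation:
Hunk 1: at line 1 remove [iqkcd] add [kej,snqn] -> 8 lines: ysrir duyx kej snqn nvd snvu ifpif pqb
Hunk 2: at line 2 remove [kej,snqn,nvd] add [cqrsf,fjx] -> 7 lines: ysrir duyx cqrsf fjx snvu ifpif pqb
Hunk 3: at line 3 remove [fjx,snvu,ifpif] add [ivc] -> 5 lines: ysrir duyx cqrsf ivc pqb
Final line 5: pqb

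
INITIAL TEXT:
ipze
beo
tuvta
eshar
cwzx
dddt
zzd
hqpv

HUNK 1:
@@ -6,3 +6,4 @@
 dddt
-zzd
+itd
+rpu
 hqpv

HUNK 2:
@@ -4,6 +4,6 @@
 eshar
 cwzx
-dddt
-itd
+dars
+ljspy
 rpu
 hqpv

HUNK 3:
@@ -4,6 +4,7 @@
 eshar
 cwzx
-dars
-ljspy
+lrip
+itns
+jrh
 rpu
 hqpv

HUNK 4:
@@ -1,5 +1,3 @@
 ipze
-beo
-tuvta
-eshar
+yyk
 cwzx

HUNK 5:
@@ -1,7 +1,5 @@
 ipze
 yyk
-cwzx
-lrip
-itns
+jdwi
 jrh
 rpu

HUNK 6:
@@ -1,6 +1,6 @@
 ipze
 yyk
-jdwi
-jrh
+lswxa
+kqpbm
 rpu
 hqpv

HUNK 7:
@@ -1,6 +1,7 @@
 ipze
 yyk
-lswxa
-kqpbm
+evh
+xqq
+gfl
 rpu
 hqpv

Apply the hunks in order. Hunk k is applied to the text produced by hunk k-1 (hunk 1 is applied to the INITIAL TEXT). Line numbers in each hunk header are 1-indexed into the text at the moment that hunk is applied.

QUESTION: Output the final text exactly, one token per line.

Hunk 1: at line 6 remove [zzd] add [itd,rpu] -> 9 lines: ipze beo tuvta eshar cwzx dddt itd rpu hqpv
Hunk 2: at line 4 remove [dddt,itd] add [dars,ljspy] -> 9 lines: ipze beo tuvta eshar cwzx dars ljspy rpu hqpv
Hunk 3: at line 4 remove [dars,ljspy] add [lrip,itns,jrh] -> 10 lines: ipze beo tuvta eshar cwzx lrip itns jrh rpu hqpv
Hunk 4: at line 1 remove [beo,tuvta,eshar] add [yyk] -> 8 lines: ipze yyk cwzx lrip itns jrh rpu hqpv
Hunk 5: at line 1 remove [cwzx,lrip,itns] add [jdwi] -> 6 lines: ipze yyk jdwi jrh rpu hqpv
Hunk 6: at line 1 remove [jdwi,jrh] add [lswxa,kqpbm] -> 6 lines: ipze yyk lswxa kqpbm rpu hqpv
Hunk 7: at line 1 remove [lswxa,kqpbm] add [evh,xqq,gfl] -> 7 lines: ipze yyk evh xqq gfl rpu hqpv

Answer: ipze
yyk
evh
xqq
gfl
rpu
hqpv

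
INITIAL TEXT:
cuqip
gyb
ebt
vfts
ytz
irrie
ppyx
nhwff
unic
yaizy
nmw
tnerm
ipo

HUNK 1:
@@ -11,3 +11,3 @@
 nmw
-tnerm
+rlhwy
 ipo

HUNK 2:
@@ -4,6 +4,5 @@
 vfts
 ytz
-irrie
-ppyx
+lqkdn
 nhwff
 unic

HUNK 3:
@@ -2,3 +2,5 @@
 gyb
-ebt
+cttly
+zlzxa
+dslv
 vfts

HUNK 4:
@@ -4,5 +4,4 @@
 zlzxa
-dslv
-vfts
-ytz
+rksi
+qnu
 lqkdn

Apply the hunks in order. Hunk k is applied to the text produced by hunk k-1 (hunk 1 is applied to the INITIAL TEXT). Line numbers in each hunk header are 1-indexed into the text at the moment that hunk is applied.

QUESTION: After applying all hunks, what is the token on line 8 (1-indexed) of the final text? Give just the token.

Hunk 1: at line 11 remove [tnerm] add [rlhwy] -> 13 lines: cuqip gyb ebt vfts ytz irrie ppyx nhwff unic yaizy nmw rlhwy ipo
Hunk 2: at line 4 remove [irrie,ppyx] add [lqkdn] -> 12 lines: cuqip gyb ebt vfts ytz lqkdn nhwff unic yaizy nmw rlhwy ipo
Hunk 3: at line 2 remove [ebt] add [cttly,zlzxa,dslv] -> 14 lines: cuqip gyb cttly zlzxa dslv vfts ytz lqkdn nhwff unic yaizy nmw rlhwy ipo
Hunk 4: at line 4 remove [dslv,vfts,ytz] add [rksi,qnu] -> 13 lines: cuqip gyb cttly zlzxa rksi qnu lqkdn nhwff unic yaizy nmw rlhwy ipo
Final line 8: nhwff

Answer: nhwff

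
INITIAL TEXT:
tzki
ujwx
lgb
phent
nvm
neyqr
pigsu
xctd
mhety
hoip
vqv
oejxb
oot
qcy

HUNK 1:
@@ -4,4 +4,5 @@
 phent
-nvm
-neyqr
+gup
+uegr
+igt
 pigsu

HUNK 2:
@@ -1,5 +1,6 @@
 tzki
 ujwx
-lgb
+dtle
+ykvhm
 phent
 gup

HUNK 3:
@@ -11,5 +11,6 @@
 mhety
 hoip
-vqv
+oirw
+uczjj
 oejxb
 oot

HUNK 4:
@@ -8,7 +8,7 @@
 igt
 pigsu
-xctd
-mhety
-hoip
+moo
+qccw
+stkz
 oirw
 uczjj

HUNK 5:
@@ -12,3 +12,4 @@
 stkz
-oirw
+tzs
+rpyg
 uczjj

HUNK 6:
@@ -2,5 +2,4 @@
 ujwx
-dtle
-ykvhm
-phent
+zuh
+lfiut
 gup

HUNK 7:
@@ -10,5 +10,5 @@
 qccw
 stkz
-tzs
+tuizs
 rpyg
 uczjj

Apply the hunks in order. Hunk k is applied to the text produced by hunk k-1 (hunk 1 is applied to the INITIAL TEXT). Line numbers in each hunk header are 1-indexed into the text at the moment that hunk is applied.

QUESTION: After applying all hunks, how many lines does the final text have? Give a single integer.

Answer: 17

Derivation:
Hunk 1: at line 4 remove [nvm,neyqr] add [gup,uegr,igt] -> 15 lines: tzki ujwx lgb phent gup uegr igt pigsu xctd mhety hoip vqv oejxb oot qcy
Hunk 2: at line 1 remove [lgb] add [dtle,ykvhm] -> 16 lines: tzki ujwx dtle ykvhm phent gup uegr igt pigsu xctd mhety hoip vqv oejxb oot qcy
Hunk 3: at line 11 remove [vqv] add [oirw,uczjj] -> 17 lines: tzki ujwx dtle ykvhm phent gup uegr igt pigsu xctd mhety hoip oirw uczjj oejxb oot qcy
Hunk 4: at line 8 remove [xctd,mhety,hoip] add [moo,qccw,stkz] -> 17 lines: tzki ujwx dtle ykvhm phent gup uegr igt pigsu moo qccw stkz oirw uczjj oejxb oot qcy
Hunk 5: at line 12 remove [oirw] add [tzs,rpyg] -> 18 lines: tzki ujwx dtle ykvhm phent gup uegr igt pigsu moo qccw stkz tzs rpyg uczjj oejxb oot qcy
Hunk 6: at line 2 remove [dtle,ykvhm,phent] add [zuh,lfiut] -> 17 lines: tzki ujwx zuh lfiut gup uegr igt pigsu moo qccw stkz tzs rpyg uczjj oejxb oot qcy
Hunk 7: at line 10 remove [tzs] add [tuizs] -> 17 lines: tzki ujwx zuh lfiut gup uegr igt pigsu moo qccw stkz tuizs rpyg uczjj oejxb oot qcy
Final line count: 17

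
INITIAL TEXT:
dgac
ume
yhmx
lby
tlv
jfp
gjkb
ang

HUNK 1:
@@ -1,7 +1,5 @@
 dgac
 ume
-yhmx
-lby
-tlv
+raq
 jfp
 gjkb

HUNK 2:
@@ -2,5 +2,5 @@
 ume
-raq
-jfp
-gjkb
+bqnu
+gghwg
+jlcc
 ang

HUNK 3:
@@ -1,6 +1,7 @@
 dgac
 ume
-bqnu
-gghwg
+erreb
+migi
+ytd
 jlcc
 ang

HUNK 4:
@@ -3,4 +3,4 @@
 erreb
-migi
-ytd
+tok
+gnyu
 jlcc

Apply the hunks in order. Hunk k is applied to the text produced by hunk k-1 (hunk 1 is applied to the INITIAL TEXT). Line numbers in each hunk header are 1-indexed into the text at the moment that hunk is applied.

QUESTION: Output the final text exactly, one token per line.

Answer: dgac
ume
erreb
tok
gnyu
jlcc
ang

Derivation:
Hunk 1: at line 1 remove [yhmx,lby,tlv] add [raq] -> 6 lines: dgac ume raq jfp gjkb ang
Hunk 2: at line 2 remove [raq,jfp,gjkb] add [bqnu,gghwg,jlcc] -> 6 lines: dgac ume bqnu gghwg jlcc ang
Hunk 3: at line 1 remove [bqnu,gghwg] add [erreb,migi,ytd] -> 7 lines: dgac ume erreb migi ytd jlcc ang
Hunk 4: at line 3 remove [migi,ytd] add [tok,gnyu] -> 7 lines: dgac ume erreb tok gnyu jlcc ang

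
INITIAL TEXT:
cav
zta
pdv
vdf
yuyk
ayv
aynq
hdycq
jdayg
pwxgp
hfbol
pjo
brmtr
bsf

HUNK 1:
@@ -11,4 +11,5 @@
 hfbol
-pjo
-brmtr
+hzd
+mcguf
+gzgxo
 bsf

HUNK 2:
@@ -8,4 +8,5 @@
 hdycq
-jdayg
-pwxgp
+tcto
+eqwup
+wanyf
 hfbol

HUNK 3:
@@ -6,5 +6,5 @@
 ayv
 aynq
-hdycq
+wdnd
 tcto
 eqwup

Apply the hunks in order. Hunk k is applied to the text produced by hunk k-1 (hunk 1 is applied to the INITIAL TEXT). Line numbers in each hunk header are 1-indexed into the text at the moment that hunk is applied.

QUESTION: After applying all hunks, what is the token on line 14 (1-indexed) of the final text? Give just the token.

Answer: mcguf

Derivation:
Hunk 1: at line 11 remove [pjo,brmtr] add [hzd,mcguf,gzgxo] -> 15 lines: cav zta pdv vdf yuyk ayv aynq hdycq jdayg pwxgp hfbol hzd mcguf gzgxo bsf
Hunk 2: at line 8 remove [jdayg,pwxgp] add [tcto,eqwup,wanyf] -> 16 lines: cav zta pdv vdf yuyk ayv aynq hdycq tcto eqwup wanyf hfbol hzd mcguf gzgxo bsf
Hunk 3: at line 6 remove [hdycq] add [wdnd] -> 16 lines: cav zta pdv vdf yuyk ayv aynq wdnd tcto eqwup wanyf hfbol hzd mcguf gzgxo bsf
Final line 14: mcguf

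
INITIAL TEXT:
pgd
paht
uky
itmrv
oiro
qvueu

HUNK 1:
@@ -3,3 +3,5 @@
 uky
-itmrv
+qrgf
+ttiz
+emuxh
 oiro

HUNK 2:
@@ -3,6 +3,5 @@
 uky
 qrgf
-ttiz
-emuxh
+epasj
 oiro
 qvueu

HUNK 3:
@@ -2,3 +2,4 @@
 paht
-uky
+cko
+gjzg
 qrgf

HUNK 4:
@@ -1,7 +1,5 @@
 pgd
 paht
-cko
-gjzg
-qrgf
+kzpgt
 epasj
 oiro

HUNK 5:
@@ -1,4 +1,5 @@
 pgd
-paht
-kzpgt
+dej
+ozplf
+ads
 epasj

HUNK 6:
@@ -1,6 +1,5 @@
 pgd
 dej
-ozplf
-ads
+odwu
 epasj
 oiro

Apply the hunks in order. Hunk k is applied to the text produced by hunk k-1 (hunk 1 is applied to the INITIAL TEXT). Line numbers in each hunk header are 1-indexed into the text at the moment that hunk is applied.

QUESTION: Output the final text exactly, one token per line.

Answer: pgd
dej
odwu
epasj
oiro
qvueu

Derivation:
Hunk 1: at line 3 remove [itmrv] add [qrgf,ttiz,emuxh] -> 8 lines: pgd paht uky qrgf ttiz emuxh oiro qvueu
Hunk 2: at line 3 remove [ttiz,emuxh] add [epasj] -> 7 lines: pgd paht uky qrgf epasj oiro qvueu
Hunk 3: at line 2 remove [uky] add [cko,gjzg] -> 8 lines: pgd paht cko gjzg qrgf epasj oiro qvueu
Hunk 4: at line 1 remove [cko,gjzg,qrgf] add [kzpgt] -> 6 lines: pgd paht kzpgt epasj oiro qvueu
Hunk 5: at line 1 remove [paht,kzpgt] add [dej,ozplf,ads] -> 7 lines: pgd dej ozplf ads epasj oiro qvueu
Hunk 6: at line 1 remove [ozplf,ads] add [odwu] -> 6 lines: pgd dej odwu epasj oiro qvueu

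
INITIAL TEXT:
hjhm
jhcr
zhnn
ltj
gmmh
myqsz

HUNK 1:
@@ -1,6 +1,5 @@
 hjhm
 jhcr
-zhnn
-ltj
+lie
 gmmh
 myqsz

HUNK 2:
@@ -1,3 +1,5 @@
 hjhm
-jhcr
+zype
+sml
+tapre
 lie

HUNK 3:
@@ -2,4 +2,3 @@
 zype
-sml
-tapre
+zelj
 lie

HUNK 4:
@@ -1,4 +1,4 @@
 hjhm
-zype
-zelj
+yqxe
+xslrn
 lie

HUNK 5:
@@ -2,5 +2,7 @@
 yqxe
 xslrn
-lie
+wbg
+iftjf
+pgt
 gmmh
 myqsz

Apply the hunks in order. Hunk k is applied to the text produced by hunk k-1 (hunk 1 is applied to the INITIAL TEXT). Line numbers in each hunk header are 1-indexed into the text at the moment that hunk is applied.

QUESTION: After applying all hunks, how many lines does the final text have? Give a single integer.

Answer: 8

Derivation:
Hunk 1: at line 1 remove [zhnn,ltj] add [lie] -> 5 lines: hjhm jhcr lie gmmh myqsz
Hunk 2: at line 1 remove [jhcr] add [zype,sml,tapre] -> 7 lines: hjhm zype sml tapre lie gmmh myqsz
Hunk 3: at line 2 remove [sml,tapre] add [zelj] -> 6 lines: hjhm zype zelj lie gmmh myqsz
Hunk 4: at line 1 remove [zype,zelj] add [yqxe,xslrn] -> 6 lines: hjhm yqxe xslrn lie gmmh myqsz
Hunk 5: at line 2 remove [lie] add [wbg,iftjf,pgt] -> 8 lines: hjhm yqxe xslrn wbg iftjf pgt gmmh myqsz
Final line count: 8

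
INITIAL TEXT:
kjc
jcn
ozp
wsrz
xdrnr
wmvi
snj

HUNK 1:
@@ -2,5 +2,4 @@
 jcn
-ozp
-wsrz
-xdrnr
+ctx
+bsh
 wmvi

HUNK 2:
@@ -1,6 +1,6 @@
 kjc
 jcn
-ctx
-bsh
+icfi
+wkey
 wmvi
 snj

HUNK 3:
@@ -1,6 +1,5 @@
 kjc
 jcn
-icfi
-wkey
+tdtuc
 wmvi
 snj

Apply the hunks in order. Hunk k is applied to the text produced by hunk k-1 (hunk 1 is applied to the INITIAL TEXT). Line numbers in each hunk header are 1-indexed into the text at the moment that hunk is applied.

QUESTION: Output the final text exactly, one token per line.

Answer: kjc
jcn
tdtuc
wmvi
snj

Derivation:
Hunk 1: at line 2 remove [ozp,wsrz,xdrnr] add [ctx,bsh] -> 6 lines: kjc jcn ctx bsh wmvi snj
Hunk 2: at line 1 remove [ctx,bsh] add [icfi,wkey] -> 6 lines: kjc jcn icfi wkey wmvi snj
Hunk 3: at line 1 remove [icfi,wkey] add [tdtuc] -> 5 lines: kjc jcn tdtuc wmvi snj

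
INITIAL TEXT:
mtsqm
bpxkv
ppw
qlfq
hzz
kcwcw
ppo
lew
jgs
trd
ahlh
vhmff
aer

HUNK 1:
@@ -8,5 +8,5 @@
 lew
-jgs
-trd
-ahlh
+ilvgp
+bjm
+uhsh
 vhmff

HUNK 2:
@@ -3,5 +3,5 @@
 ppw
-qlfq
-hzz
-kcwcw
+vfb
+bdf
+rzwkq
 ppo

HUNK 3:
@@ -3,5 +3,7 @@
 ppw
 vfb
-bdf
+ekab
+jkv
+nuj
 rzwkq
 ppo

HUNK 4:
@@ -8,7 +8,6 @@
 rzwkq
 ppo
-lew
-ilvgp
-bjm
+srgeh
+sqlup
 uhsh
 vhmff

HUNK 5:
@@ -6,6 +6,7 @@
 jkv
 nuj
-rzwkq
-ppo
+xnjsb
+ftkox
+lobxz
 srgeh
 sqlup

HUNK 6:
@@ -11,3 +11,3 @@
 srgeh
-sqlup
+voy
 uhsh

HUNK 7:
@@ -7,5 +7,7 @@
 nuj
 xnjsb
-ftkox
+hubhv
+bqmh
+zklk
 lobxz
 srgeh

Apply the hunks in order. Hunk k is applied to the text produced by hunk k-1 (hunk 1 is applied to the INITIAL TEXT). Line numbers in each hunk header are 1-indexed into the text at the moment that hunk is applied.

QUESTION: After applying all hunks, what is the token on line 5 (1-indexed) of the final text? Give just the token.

Answer: ekab

Derivation:
Hunk 1: at line 8 remove [jgs,trd,ahlh] add [ilvgp,bjm,uhsh] -> 13 lines: mtsqm bpxkv ppw qlfq hzz kcwcw ppo lew ilvgp bjm uhsh vhmff aer
Hunk 2: at line 3 remove [qlfq,hzz,kcwcw] add [vfb,bdf,rzwkq] -> 13 lines: mtsqm bpxkv ppw vfb bdf rzwkq ppo lew ilvgp bjm uhsh vhmff aer
Hunk 3: at line 3 remove [bdf] add [ekab,jkv,nuj] -> 15 lines: mtsqm bpxkv ppw vfb ekab jkv nuj rzwkq ppo lew ilvgp bjm uhsh vhmff aer
Hunk 4: at line 8 remove [lew,ilvgp,bjm] add [srgeh,sqlup] -> 14 lines: mtsqm bpxkv ppw vfb ekab jkv nuj rzwkq ppo srgeh sqlup uhsh vhmff aer
Hunk 5: at line 6 remove [rzwkq,ppo] add [xnjsb,ftkox,lobxz] -> 15 lines: mtsqm bpxkv ppw vfb ekab jkv nuj xnjsb ftkox lobxz srgeh sqlup uhsh vhmff aer
Hunk 6: at line 11 remove [sqlup] add [voy] -> 15 lines: mtsqm bpxkv ppw vfb ekab jkv nuj xnjsb ftkox lobxz srgeh voy uhsh vhmff aer
Hunk 7: at line 7 remove [ftkox] add [hubhv,bqmh,zklk] -> 17 lines: mtsqm bpxkv ppw vfb ekab jkv nuj xnjsb hubhv bqmh zklk lobxz srgeh voy uhsh vhmff aer
Final line 5: ekab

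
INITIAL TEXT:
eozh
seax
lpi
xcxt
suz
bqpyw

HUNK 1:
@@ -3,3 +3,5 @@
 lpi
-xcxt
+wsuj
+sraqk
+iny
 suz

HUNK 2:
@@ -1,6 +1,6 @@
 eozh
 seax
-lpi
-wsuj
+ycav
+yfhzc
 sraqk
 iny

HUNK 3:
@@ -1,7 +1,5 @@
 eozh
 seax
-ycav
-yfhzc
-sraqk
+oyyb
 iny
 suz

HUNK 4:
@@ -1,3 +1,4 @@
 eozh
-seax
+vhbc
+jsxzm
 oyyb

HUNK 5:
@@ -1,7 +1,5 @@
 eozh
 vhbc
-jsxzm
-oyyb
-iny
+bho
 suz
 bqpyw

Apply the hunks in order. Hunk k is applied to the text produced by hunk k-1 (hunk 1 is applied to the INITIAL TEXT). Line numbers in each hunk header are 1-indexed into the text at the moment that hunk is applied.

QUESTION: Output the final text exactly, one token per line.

Answer: eozh
vhbc
bho
suz
bqpyw

Derivation:
Hunk 1: at line 3 remove [xcxt] add [wsuj,sraqk,iny] -> 8 lines: eozh seax lpi wsuj sraqk iny suz bqpyw
Hunk 2: at line 1 remove [lpi,wsuj] add [ycav,yfhzc] -> 8 lines: eozh seax ycav yfhzc sraqk iny suz bqpyw
Hunk 3: at line 1 remove [ycav,yfhzc,sraqk] add [oyyb] -> 6 lines: eozh seax oyyb iny suz bqpyw
Hunk 4: at line 1 remove [seax] add [vhbc,jsxzm] -> 7 lines: eozh vhbc jsxzm oyyb iny suz bqpyw
Hunk 5: at line 1 remove [jsxzm,oyyb,iny] add [bho] -> 5 lines: eozh vhbc bho suz bqpyw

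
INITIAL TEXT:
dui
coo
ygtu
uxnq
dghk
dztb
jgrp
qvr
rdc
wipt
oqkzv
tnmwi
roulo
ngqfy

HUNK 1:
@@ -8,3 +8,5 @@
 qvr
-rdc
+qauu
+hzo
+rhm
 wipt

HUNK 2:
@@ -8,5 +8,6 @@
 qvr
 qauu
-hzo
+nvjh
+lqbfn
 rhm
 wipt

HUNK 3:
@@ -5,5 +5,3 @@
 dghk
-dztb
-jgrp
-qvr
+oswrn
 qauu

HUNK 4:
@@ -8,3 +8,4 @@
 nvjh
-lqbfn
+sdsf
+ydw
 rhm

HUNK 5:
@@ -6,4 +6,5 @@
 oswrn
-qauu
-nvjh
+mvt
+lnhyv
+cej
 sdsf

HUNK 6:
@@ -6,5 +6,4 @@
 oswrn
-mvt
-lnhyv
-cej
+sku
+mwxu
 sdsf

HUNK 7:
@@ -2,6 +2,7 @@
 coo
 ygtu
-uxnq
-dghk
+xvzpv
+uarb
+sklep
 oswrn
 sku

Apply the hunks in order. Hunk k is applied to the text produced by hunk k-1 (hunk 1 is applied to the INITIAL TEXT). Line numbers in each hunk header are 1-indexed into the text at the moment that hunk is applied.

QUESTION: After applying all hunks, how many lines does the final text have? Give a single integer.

Answer: 17

Derivation:
Hunk 1: at line 8 remove [rdc] add [qauu,hzo,rhm] -> 16 lines: dui coo ygtu uxnq dghk dztb jgrp qvr qauu hzo rhm wipt oqkzv tnmwi roulo ngqfy
Hunk 2: at line 8 remove [hzo] add [nvjh,lqbfn] -> 17 lines: dui coo ygtu uxnq dghk dztb jgrp qvr qauu nvjh lqbfn rhm wipt oqkzv tnmwi roulo ngqfy
Hunk 3: at line 5 remove [dztb,jgrp,qvr] add [oswrn] -> 15 lines: dui coo ygtu uxnq dghk oswrn qauu nvjh lqbfn rhm wipt oqkzv tnmwi roulo ngqfy
Hunk 4: at line 8 remove [lqbfn] add [sdsf,ydw] -> 16 lines: dui coo ygtu uxnq dghk oswrn qauu nvjh sdsf ydw rhm wipt oqkzv tnmwi roulo ngqfy
Hunk 5: at line 6 remove [qauu,nvjh] add [mvt,lnhyv,cej] -> 17 lines: dui coo ygtu uxnq dghk oswrn mvt lnhyv cej sdsf ydw rhm wipt oqkzv tnmwi roulo ngqfy
Hunk 6: at line 6 remove [mvt,lnhyv,cej] add [sku,mwxu] -> 16 lines: dui coo ygtu uxnq dghk oswrn sku mwxu sdsf ydw rhm wipt oqkzv tnmwi roulo ngqfy
Hunk 7: at line 2 remove [uxnq,dghk] add [xvzpv,uarb,sklep] -> 17 lines: dui coo ygtu xvzpv uarb sklep oswrn sku mwxu sdsf ydw rhm wipt oqkzv tnmwi roulo ngqfy
Final line count: 17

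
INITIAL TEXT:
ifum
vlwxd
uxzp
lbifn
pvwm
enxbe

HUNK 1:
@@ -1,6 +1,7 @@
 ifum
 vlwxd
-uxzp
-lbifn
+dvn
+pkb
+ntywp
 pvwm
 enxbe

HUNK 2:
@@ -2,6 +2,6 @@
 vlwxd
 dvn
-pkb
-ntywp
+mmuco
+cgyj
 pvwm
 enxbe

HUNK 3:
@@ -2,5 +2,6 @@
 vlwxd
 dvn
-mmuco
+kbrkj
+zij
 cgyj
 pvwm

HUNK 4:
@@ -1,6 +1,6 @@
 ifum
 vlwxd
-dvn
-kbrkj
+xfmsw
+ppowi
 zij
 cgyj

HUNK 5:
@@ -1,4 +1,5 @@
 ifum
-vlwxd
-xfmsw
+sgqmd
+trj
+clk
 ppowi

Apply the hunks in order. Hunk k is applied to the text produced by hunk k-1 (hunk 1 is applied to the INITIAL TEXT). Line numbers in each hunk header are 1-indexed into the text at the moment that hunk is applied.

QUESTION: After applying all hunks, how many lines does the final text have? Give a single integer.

Hunk 1: at line 1 remove [uxzp,lbifn] add [dvn,pkb,ntywp] -> 7 lines: ifum vlwxd dvn pkb ntywp pvwm enxbe
Hunk 2: at line 2 remove [pkb,ntywp] add [mmuco,cgyj] -> 7 lines: ifum vlwxd dvn mmuco cgyj pvwm enxbe
Hunk 3: at line 2 remove [mmuco] add [kbrkj,zij] -> 8 lines: ifum vlwxd dvn kbrkj zij cgyj pvwm enxbe
Hunk 4: at line 1 remove [dvn,kbrkj] add [xfmsw,ppowi] -> 8 lines: ifum vlwxd xfmsw ppowi zij cgyj pvwm enxbe
Hunk 5: at line 1 remove [vlwxd,xfmsw] add [sgqmd,trj,clk] -> 9 lines: ifum sgqmd trj clk ppowi zij cgyj pvwm enxbe
Final line count: 9

Answer: 9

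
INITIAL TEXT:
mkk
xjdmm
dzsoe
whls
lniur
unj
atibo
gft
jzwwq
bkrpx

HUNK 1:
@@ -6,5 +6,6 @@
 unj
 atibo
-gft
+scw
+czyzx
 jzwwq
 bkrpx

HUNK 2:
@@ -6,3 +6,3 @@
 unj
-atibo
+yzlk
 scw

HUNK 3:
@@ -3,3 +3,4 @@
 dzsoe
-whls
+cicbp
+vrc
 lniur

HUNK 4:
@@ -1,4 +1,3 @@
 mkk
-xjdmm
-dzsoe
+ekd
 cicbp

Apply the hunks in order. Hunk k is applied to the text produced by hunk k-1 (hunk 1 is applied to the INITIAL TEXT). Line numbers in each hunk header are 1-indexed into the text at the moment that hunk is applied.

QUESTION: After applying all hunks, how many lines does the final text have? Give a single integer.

Answer: 11

Derivation:
Hunk 1: at line 6 remove [gft] add [scw,czyzx] -> 11 lines: mkk xjdmm dzsoe whls lniur unj atibo scw czyzx jzwwq bkrpx
Hunk 2: at line 6 remove [atibo] add [yzlk] -> 11 lines: mkk xjdmm dzsoe whls lniur unj yzlk scw czyzx jzwwq bkrpx
Hunk 3: at line 3 remove [whls] add [cicbp,vrc] -> 12 lines: mkk xjdmm dzsoe cicbp vrc lniur unj yzlk scw czyzx jzwwq bkrpx
Hunk 4: at line 1 remove [xjdmm,dzsoe] add [ekd] -> 11 lines: mkk ekd cicbp vrc lniur unj yzlk scw czyzx jzwwq bkrpx
Final line count: 11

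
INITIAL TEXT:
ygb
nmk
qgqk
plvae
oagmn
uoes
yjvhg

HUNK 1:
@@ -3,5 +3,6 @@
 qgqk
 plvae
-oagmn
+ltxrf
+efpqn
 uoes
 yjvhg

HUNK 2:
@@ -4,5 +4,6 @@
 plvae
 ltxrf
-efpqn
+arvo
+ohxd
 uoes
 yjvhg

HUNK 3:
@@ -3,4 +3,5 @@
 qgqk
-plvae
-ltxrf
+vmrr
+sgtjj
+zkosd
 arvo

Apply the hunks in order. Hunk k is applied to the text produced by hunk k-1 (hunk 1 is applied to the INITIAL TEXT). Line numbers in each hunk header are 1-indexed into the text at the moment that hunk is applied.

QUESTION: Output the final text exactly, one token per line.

Hunk 1: at line 3 remove [oagmn] add [ltxrf,efpqn] -> 8 lines: ygb nmk qgqk plvae ltxrf efpqn uoes yjvhg
Hunk 2: at line 4 remove [efpqn] add [arvo,ohxd] -> 9 lines: ygb nmk qgqk plvae ltxrf arvo ohxd uoes yjvhg
Hunk 3: at line 3 remove [plvae,ltxrf] add [vmrr,sgtjj,zkosd] -> 10 lines: ygb nmk qgqk vmrr sgtjj zkosd arvo ohxd uoes yjvhg

Answer: ygb
nmk
qgqk
vmrr
sgtjj
zkosd
arvo
ohxd
uoes
yjvhg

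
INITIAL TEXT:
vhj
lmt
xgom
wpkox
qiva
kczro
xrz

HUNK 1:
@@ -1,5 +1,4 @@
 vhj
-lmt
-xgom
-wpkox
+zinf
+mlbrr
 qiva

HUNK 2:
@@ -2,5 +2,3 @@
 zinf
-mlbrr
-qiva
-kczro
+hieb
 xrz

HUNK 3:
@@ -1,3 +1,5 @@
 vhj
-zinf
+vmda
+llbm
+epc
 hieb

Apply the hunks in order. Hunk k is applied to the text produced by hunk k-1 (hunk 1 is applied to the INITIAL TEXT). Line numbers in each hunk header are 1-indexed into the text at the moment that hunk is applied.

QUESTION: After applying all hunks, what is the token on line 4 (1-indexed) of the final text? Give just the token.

Hunk 1: at line 1 remove [lmt,xgom,wpkox] add [zinf,mlbrr] -> 6 lines: vhj zinf mlbrr qiva kczro xrz
Hunk 2: at line 2 remove [mlbrr,qiva,kczro] add [hieb] -> 4 lines: vhj zinf hieb xrz
Hunk 3: at line 1 remove [zinf] add [vmda,llbm,epc] -> 6 lines: vhj vmda llbm epc hieb xrz
Final line 4: epc

Answer: epc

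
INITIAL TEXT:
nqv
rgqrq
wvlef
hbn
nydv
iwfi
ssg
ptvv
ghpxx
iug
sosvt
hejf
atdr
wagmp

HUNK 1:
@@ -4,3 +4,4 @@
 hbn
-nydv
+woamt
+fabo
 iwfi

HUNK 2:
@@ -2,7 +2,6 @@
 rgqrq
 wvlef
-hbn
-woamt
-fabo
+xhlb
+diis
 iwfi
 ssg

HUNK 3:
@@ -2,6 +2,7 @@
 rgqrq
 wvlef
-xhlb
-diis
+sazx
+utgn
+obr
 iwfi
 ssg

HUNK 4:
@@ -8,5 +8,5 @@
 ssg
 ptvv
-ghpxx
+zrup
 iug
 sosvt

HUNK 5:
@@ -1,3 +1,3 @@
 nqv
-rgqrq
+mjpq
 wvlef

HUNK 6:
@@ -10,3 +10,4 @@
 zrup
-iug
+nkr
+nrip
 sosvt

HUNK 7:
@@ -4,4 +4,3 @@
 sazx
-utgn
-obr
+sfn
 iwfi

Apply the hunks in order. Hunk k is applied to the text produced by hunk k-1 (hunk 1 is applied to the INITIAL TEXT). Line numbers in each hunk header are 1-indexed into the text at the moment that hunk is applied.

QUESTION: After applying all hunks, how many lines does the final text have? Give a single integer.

Answer: 15

Derivation:
Hunk 1: at line 4 remove [nydv] add [woamt,fabo] -> 15 lines: nqv rgqrq wvlef hbn woamt fabo iwfi ssg ptvv ghpxx iug sosvt hejf atdr wagmp
Hunk 2: at line 2 remove [hbn,woamt,fabo] add [xhlb,diis] -> 14 lines: nqv rgqrq wvlef xhlb diis iwfi ssg ptvv ghpxx iug sosvt hejf atdr wagmp
Hunk 3: at line 2 remove [xhlb,diis] add [sazx,utgn,obr] -> 15 lines: nqv rgqrq wvlef sazx utgn obr iwfi ssg ptvv ghpxx iug sosvt hejf atdr wagmp
Hunk 4: at line 8 remove [ghpxx] add [zrup] -> 15 lines: nqv rgqrq wvlef sazx utgn obr iwfi ssg ptvv zrup iug sosvt hejf atdr wagmp
Hunk 5: at line 1 remove [rgqrq] add [mjpq] -> 15 lines: nqv mjpq wvlef sazx utgn obr iwfi ssg ptvv zrup iug sosvt hejf atdr wagmp
Hunk 6: at line 10 remove [iug] add [nkr,nrip] -> 16 lines: nqv mjpq wvlef sazx utgn obr iwfi ssg ptvv zrup nkr nrip sosvt hejf atdr wagmp
Hunk 7: at line 4 remove [utgn,obr] add [sfn] -> 15 lines: nqv mjpq wvlef sazx sfn iwfi ssg ptvv zrup nkr nrip sosvt hejf atdr wagmp
Final line count: 15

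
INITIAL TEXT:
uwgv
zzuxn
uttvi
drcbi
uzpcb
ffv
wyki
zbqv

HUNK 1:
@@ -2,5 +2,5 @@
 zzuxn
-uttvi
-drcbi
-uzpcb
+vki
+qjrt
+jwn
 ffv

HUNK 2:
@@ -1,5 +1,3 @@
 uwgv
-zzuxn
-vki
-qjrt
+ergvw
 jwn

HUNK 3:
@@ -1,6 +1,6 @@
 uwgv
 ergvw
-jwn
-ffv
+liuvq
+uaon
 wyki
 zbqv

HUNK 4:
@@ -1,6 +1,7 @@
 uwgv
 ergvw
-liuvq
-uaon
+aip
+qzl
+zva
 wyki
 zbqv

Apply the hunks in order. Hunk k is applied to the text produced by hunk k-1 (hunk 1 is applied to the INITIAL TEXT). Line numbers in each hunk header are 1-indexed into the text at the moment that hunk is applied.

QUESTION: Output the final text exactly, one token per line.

Hunk 1: at line 2 remove [uttvi,drcbi,uzpcb] add [vki,qjrt,jwn] -> 8 lines: uwgv zzuxn vki qjrt jwn ffv wyki zbqv
Hunk 2: at line 1 remove [zzuxn,vki,qjrt] add [ergvw] -> 6 lines: uwgv ergvw jwn ffv wyki zbqv
Hunk 3: at line 1 remove [jwn,ffv] add [liuvq,uaon] -> 6 lines: uwgv ergvw liuvq uaon wyki zbqv
Hunk 4: at line 1 remove [liuvq,uaon] add [aip,qzl,zva] -> 7 lines: uwgv ergvw aip qzl zva wyki zbqv

Answer: uwgv
ergvw
aip
qzl
zva
wyki
zbqv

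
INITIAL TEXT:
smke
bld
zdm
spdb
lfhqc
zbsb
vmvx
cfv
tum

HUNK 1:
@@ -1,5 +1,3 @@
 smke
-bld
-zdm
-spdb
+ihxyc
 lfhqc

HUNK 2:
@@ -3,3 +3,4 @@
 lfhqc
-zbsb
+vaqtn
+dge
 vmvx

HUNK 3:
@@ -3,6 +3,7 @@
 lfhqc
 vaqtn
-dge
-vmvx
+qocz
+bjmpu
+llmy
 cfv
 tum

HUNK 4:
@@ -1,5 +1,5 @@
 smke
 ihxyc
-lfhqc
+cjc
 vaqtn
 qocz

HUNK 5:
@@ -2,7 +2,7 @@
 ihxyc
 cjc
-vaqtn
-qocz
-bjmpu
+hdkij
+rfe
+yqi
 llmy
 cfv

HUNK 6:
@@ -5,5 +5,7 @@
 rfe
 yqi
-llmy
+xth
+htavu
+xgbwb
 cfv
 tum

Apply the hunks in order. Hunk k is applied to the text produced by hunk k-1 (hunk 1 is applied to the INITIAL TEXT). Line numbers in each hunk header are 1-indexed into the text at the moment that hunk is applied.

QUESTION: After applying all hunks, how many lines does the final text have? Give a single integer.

Hunk 1: at line 1 remove [bld,zdm,spdb] add [ihxyc] -> 7 lines: smke ihxyc lfhqc zbsb vmvx cfv tum
Hunk 2: at line 3 remove [zbsb] add [vaqtn,dge] -> 8 lines: smke ihxyc lfhqc vaqtn dge vmvx cfv tum
Hunk 3: at line 3 remove [dge,vmvx] add [qocz,bjmpu,llmy] -> 9 lines: smke ihxyc lfhqc vaqtn qocz bjmpu llmy cfv tum
Hunk 4: at line 1 remove [lfhqc] add [cjc] -> 9 lines: smke ihxyc cjc vaqtn qocz bjmpu llmy cfv tum
Hunk 5: at line 2 remove [vaqtn,qocz,bjmpu] add [hdkij,rfe,yqi] -> 9 lines: smke ihxyc cjc hdkij rfe yqi llmy cfv tum
Hunk 6: at line 5 remove [llmy] add [xth,htavu,xgbwb] -> 11 lines: smke ihxyc cjc hdkij rfe yqi xth htavu xgbwb cfv tum
Final line count: 11

Answer: 11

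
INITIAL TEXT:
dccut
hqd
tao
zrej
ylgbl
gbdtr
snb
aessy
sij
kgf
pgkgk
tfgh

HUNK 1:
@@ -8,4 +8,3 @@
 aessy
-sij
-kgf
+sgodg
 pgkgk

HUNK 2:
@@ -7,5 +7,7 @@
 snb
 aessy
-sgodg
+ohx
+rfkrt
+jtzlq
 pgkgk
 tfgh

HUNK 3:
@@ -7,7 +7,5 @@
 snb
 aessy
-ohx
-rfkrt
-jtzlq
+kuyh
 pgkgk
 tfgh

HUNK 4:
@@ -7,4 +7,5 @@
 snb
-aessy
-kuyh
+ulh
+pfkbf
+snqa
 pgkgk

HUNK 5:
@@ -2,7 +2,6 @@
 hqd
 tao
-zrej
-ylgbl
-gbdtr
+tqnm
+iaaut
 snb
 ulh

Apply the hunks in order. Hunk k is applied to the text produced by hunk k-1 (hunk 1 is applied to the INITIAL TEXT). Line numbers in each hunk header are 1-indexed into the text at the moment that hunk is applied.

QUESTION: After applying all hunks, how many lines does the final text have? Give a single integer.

Hunk 1: at line 8 remove [sij,kgf] add [sgodg] -> 11 lines: dccut hqd tao zrej ylgbl gbdtr snb aessy sgodg pgkgk tfgh
Hunk 2: at line 7 remove [sgodg] add [ohx,rfkrt,jtzlq] -> 13 lines: dccut hqd tao zrej ylgbl gbdtr snb aessy ohx rfkrt jtzlq pgkgk tfgh
Hunk 3: at line 7 remove [ohx,rfkrt,jtzlq] add [kuyh] -> 11 lines: dccut hqd tao zrej ylgbl gbdtr snb aessy kuyh pgkgk tfgh
Hunk 4: at line 7 remove [aessy,kuyh] add [ulh,pfkbf,snqa] -> 12 lines: dccut hqd tao zrej ylgbl gbdtr snb ulh pfkbf snqa pgkgk tfgh
Hunk 5: at line 2 remove [zrej,ylgbl,gbdtr] add [tqnm,iaaut] -> 11 lines: dccut hqd tao tqnm iaaut snb ulh pfkbf snqa pgkgk tfgh
Final line count: 11

Answer: 11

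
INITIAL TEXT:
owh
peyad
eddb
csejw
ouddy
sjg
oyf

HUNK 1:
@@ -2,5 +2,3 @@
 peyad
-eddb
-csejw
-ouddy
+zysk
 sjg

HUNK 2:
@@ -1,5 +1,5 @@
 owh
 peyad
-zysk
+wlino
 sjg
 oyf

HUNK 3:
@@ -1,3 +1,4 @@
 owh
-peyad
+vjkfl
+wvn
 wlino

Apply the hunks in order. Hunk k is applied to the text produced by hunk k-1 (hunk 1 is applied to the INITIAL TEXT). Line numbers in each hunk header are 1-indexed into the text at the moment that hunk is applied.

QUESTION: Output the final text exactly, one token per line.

Answer: owh
vjkfl
wvn
wlino
sjg
oyf

Derivation:
Hunk 1: at line 2 remove [eddb,csejw,ouddy] add [zysk] -> 5 lines: owh peyad zysk sjg oyf
Hunk 2: at line 1 remove [zysk] add [wlino] -> 5 lines: owh peyad wlino sjg oyf
Hunk 3: at line 1 remove [peyad] add [vjkfl,wvn] -> 6 lines: owh vjkfl wvn wlino sjg oyf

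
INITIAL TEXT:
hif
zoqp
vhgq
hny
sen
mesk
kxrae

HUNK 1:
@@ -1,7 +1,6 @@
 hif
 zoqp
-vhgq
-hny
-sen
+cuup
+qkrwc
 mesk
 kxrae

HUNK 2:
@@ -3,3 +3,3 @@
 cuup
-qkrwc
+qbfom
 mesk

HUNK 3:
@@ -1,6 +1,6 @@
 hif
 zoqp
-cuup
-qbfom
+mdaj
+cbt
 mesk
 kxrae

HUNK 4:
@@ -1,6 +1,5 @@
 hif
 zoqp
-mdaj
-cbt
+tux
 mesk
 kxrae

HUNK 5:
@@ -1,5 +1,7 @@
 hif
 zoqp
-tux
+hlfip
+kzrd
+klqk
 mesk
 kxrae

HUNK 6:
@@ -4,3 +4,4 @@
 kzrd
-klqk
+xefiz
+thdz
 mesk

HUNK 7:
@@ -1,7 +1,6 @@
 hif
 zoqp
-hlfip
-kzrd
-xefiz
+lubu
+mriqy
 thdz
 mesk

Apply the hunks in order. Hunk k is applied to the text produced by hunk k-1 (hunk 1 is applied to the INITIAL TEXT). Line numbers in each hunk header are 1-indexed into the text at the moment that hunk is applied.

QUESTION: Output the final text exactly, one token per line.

Hunk 1: at line 1 remove [vhgq,hny,sen] add [cuup,qkrwc] -> 6 lines: hif zoqp cuup qkrwc mesk kxrae
Hunk 2: at line 3 remove [qkrwc] add [qbfom] -> 6 lines: hif zoqp cuup qbfom mesk kxrae
Hunk 3: at line 1 remove [cuup,qbfom] add [mdaj,cbt] -> 6 lines: hif zoqp mdaj cbt mesk kxrae
Hunk 4: at line 1 remove [mdaj,cbt] add [tux] -> 5 lines: hif zoqp tux mesk kxrae
Hunk 5: at line 1 remove [tux] add [hlfip,kzrd,klqk] -> 7 lines: hif zoqp hlfip kzrd klqk mesk kxrae
Hunk 6: at line 4 remove [klqk] add [xefiz,thdz] -> 8 lines: hif zoqp hlfip kzrd xefiz thdz mesk kxrae
Hunk 7: at line 1 remove [hlfip,kzrd,xefiz] add [lubu,mriqy] -> 7 lines: hif zoqp lubu mriqy thdz mesk kxrae

Answer: hif
zoqp
lubu
mriqy
thdz
mesk
kxrae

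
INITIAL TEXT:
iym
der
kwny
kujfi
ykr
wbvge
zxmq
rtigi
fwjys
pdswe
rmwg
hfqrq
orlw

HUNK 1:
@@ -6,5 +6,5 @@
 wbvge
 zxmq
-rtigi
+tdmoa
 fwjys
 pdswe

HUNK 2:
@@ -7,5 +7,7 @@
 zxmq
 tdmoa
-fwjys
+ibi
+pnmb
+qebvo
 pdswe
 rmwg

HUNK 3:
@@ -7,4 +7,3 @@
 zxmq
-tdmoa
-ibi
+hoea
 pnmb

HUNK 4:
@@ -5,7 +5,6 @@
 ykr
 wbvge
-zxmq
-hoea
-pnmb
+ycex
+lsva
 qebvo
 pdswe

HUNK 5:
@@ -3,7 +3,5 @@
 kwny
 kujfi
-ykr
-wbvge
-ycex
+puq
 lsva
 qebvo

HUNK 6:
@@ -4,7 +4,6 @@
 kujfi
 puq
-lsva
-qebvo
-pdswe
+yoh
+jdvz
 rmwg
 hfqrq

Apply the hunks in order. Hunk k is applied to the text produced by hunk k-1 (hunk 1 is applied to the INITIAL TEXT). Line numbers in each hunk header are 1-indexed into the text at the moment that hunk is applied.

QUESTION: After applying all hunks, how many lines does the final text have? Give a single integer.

Hunk 1: at line 6 remove [rtigi] add [tdmoa] -> 13 lines: iym der kwny kujfi ykr wbvge zxmq tdmoa fwjys pdswe rmwg hfqrq orlw
Hunk 2: at line 7 remove [fwjys] add [ibi,pnmb,qebvo] -> 15 lines: iym der kwny kujfi ykr wbvge zxmq tdmoa ibi pnmb qebvo pdswe rmwg hfqrq orlw
Hunk 3: at line 7 remove [tdmoa,ibi] add [hoea] -> 14 lines: iym der kwny kujfi ykr wbvge zxmq hoea pnmb qebvo pdswe rmwg hfqrq orlw
Hunk 4: at line 5 remove [zxmq,hoea,pnmb] add [ycex,lsva] -> 13 lines: iym der kwny kujfi ykr wbvge ycex lsva qebvo pdswe rmwg hfqrq orlw
Hunk 5: at line 3 remove [ykr,wbvge,ycex] add [puq] -> 11 lines: iym der kwny kujfi puq lsva qebvo pdswe rmwg hfqrq orlw
Hunk 6: at line 4 remove [lsva,qebvo,pdswe] add [yoh,jdvz] -> 10 lines: iym der kwny kujfi puq yoh jdvz rmwg hfqrq orlw
Final line count: 10

Answer: 10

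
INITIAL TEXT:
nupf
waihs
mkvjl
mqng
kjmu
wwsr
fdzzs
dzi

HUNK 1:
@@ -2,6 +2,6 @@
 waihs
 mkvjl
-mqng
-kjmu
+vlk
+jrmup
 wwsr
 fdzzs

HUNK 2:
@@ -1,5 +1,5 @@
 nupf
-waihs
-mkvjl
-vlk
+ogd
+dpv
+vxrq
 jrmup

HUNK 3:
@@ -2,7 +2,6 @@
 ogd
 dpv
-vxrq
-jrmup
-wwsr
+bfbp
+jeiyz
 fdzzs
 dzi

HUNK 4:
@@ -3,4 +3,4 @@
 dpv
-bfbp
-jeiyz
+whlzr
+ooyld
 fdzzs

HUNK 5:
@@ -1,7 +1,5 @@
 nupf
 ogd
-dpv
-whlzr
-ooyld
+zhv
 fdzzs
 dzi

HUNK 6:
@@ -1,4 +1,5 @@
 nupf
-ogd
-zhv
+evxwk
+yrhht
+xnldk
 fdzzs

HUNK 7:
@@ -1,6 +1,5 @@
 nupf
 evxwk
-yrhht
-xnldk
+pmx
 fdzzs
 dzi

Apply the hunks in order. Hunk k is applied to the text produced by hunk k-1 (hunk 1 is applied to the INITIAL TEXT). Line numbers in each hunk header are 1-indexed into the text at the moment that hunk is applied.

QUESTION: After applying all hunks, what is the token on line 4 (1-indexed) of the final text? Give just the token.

Answer: fdzzs

Derivation:
Hunk 1: at line 2 remove [mqng,kjmu] add [vlk,jrmup] -> 8 lines: nupf waihs mkvjl vlk jrmup wwsr fdzzs dzi
Hunk 2: at line 1 remove [waihs,mkvjl,vlk] add [ogd,dpv,vxrq] -> 8 lines: nupf ogd dpv vxrq jrmup wwsr fdzzs dzi
Hunk 3: at line 2 remove [vxrq,jrmup,wwsr] add [bfbp,jeiyz] -> 7 lines: nupf ogd dpv bfbp jeiyz fdzzs dzi
Hunk 4: at line 3 remove [bfbp,jeiyz] add [whlzr,ooyld] -> 7 lines: nupf ogd dpv whlzr ooyld fdzzs dzi
Hunk 5: at line 1 remove [dpv,whlzr,ooyld] add [zhv] -> 5 lines: nupf ogd zhv fdzzs dzi
Hunk 6: at line 1 remove [ogd,zhv] add [evxwk,yrhht,xnldk] -> 6 lines: nupf evxwk yrhht xnldk fdzzs dzi
Hunk 7: at line 1 remove [yrhht,xnldk] add [pmx] -> 5 lines: nupf evxwk pmx fdzzs dzi
Final line 4: fdzzs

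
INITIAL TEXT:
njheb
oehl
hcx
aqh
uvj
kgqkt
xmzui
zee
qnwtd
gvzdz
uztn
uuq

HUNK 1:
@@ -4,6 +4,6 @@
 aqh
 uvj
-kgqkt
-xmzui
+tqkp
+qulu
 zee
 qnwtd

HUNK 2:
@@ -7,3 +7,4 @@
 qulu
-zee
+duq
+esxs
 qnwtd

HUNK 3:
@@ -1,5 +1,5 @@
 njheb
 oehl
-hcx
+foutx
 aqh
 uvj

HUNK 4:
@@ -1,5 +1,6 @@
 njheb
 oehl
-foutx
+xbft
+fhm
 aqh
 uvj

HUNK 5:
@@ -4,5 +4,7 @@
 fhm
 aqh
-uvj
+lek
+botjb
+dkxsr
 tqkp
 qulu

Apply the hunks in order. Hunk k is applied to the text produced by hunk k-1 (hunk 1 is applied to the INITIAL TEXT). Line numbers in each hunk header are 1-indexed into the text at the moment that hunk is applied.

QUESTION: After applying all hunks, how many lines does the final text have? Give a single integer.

Answer: 16

Derivation:
Hunk 1: at line 4 remove [kgqkt,xmzui] add [tqkp,qulu] -> 12 lines: njheb oehl hcx aqh uvj tqkp qulu zee qnwtd gvzdz uztn uuq
Hunk 2: at line 7 remove [zee] add [duq,esxs] -> 13 lines: njheb oehl hcx aqh uvj tqkp qulu duq esxs qnwtd gvzdz uztn uuq
Hunk 3: at line 1 remove [hcx] add [foutx] -> 13 lines: njheb oehl foutx aqh uvj tqkp qulu duq esxs qnwtd gvzdz uztn uuq
Hunk 4: at line 1 remove [foutx] add [xbft,fhm] -> 14 lines: njheb oehl xbft fhm aqh uvj tqkp qulu duq esxs qnwtd gvzdz uztn uuq
Hunk 5: at line 4 remove [uvj] add [lek,botjb,dkxsr] -> 16 lines: njheb oehl xbft fhm aqh lek botjb dkxsr tqkp qulu duq esxs qnwtd gvzdz uztn uuq
Final line count: 16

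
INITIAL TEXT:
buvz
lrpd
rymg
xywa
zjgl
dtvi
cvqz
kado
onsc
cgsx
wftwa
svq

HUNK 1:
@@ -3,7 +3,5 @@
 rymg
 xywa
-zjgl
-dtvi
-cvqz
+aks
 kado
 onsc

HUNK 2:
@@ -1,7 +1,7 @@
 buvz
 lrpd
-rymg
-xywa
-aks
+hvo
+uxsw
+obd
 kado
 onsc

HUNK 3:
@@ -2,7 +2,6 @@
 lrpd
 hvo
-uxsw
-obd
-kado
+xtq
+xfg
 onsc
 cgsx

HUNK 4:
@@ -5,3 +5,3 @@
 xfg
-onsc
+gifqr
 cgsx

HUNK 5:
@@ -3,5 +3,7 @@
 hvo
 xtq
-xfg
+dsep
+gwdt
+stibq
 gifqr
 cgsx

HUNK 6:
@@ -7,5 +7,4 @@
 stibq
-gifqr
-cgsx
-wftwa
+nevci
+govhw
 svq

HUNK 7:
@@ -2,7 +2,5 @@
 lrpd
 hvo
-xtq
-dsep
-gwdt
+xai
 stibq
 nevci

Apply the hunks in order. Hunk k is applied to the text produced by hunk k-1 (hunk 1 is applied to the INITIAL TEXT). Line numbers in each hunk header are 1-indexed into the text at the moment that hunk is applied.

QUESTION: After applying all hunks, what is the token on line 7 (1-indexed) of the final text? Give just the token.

Hunk 1: at line 3 remove [zjgl,dtvi,cvqz] add [aks] -> 10 lines: buvz lrpd rymg xywa aks kado onsc cgsx wftwa svq
Hunk 2: at line 1 remove [rymg,xywa,aks] add [hvo,uxsw,obd] -> 10 lines: buvz lrpd hvo uxsw obd kado onsc cgsx wftwa svq
Hunk 3: at line 2 remove [uxsw,obd,kado] add [xtq,xfg] -> 9 lines: buvz lrpd hvo xtq xfg onsc cgsx wftwa svq
Hunk 4: at line 5 remove [onsc] add [gifqr] -> 9 lines: buvz lrpd hvo xtq xfg gifqr cgsx wftwa svq
Hunk 5: at line 3 remove [xfg] add [dsep,gwdt,stibq] -> 11 lines: buvz lrpd hvo xtq dsep gwdt stibq gifqr cgsx wftwa svq
Hunk 6: at line 7 remove [gifqr,cgsx,wftwa] add [nevci,govhw] -> 10 lines: buvz lrpd hvo xtq dsep gwdt stibq nevci govhw svq
Hunk 7: at line 2 remove [xtq,dsep,gwdt] add [xai] -> 8 lines: buvz lrpd hvo xai stibq nevci govhw svq
Final line 7: govhw

Answer: govhw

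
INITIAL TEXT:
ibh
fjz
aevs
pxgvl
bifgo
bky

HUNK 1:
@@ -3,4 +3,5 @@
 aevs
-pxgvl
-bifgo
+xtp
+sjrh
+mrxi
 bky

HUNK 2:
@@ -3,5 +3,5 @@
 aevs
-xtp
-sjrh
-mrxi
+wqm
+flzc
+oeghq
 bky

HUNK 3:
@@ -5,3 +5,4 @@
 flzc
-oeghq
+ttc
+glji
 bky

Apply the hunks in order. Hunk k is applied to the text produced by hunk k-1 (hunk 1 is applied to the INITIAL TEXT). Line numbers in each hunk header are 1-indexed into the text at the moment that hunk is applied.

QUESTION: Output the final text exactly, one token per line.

Answer: ibh
fjz
aevs
wqm
flzc
ttc
glji
bky

Derivation:
Hunk 1: at line 3 remove [pxgvl,bifgo] add [xtp,sjrh,mrxi] -> 7 lines: ibh fjz aevs xtp sjrh mrxi bky
Hunk 2: at line 3 remove [xtp,sjrh,mrxi] add [wqm,flzc,oeghq] -> 7 lines: ibh fjz aevs wqm flzc oeghq bky
Hunk 3: at line 5 remove [oeghq] add [ttc,glji] -> 8 lines: ibh fjz aevs wqm flzc ttc glji bky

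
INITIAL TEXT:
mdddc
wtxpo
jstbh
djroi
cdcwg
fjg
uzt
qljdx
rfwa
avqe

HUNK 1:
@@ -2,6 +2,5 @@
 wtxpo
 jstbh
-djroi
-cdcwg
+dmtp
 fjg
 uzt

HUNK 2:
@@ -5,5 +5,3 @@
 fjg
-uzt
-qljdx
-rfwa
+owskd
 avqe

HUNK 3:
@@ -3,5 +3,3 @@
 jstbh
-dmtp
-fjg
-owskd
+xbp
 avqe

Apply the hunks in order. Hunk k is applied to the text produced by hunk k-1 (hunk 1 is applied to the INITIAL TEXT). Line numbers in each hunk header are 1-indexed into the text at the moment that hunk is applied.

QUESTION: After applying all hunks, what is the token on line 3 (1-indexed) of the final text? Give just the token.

Answer: jstbh

Derivation:
Hunk 1: at line 2 remove [djroi,cdcwg] add [dmtp] -> 9 lines: mdddc wtxpo jstbh dmtp fjg uzt qljdx rfwa avqe
Hunk 2: at line 5 remove [uzt,qljdx,rfwa] add [owskd] -> 7 lines: mdddc wtxpo jstbh dmtp fjg owskd avqe
Hunk 3: at line 3 remove [dmtp,fjg,owskd] add [xbp] -> 5 lines: mdddc wtxpo jstbh xbp avqe
Final line 3: jstbh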